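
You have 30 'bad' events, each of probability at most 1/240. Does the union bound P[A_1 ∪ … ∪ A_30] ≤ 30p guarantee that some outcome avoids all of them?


Union bound: P[∪_{i=1}^{30} A_i] ≤ Σ_i P[A_i] ≤ 30·p = 30·(1/240) = 1/8.
Numerically: 1/8 ≈ 0.1250000.
Is 1/8 < 1? YES.
Since P[∪ A_i] ≤ 1/8 < 1, the complement has P[∩ A_i^c] ≥ 1 − 1/8 = 7/8 > 0, so some outcome avoids every A_i.

30·p = 1/8 ≈ 0.1250000; existence CERTIFIED by the union bound.


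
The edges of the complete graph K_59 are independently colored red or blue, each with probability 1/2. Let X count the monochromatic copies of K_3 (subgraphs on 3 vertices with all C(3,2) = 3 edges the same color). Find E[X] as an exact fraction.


Let X = Σ_S X_S over the C(59, 3) = 32509 subsets S of size 3, where X_S = 1 if the K_3 on S is monochromatic.
For a fixed S, the K_3 on S has C(3, 2) = 3 edges. P[all 3 edges red] = (1/2)^3, and likewise for blue, so P[monochromatic] = 2·(1/2)^3 = 2^{1 − 3} = 1/4.
By linearity: E[X] = C(59, 3) · 2^{1 − 3} = 32509 · 1/4 = 32509/4.
Numerically: E[X] ≈ 8127.25000.

E[X] = C(59,3)·2^(1−C(3,2)) = 32509/4 ≈ 8127.25000.


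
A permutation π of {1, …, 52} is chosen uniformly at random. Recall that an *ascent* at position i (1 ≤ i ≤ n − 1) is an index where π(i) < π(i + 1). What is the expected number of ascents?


Write X = Σ X_I over i = 1, …, 51, with X_I the indicator of one ascent.
There are 51 indicators.
For each fixed i, the pair (π(i), π(i+1)) is a uniformly random ordered pair of distinct values from {1, …, 52}; by symmetry P[π(i) < π(i+1)] = 1/2.
By linearity: E[X] = 51 · (1/2) = (52 − 1) · (1/2) = 51/2 ≈ 25.5000.

E[X] = 51/2 = 25.5000.


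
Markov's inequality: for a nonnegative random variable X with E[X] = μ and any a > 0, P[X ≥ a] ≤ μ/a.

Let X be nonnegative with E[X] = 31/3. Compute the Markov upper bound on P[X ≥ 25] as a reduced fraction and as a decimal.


μ = E[X] = 31/3, a = 25.
Markov: P[X ≥ 25] ≤ μ/a = (31/3)/25 = 31/75.
Numerically: ≈ 0.413333.
(Since a = 25 > μ = 10.333333, the bound 31/75 is < 1 and informative.)

P[X ≥ 25] ≤ 31/75 ≈ 0.413333.


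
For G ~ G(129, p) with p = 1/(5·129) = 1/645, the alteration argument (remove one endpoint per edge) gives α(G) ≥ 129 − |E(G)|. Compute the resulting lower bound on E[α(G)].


E[|E(G)|] = C(129, 2)·p = 8256 · (1/645) = 64/5.
E[α(G)] ≥ n − E[|E(G)|] = 129 − 64/5 = 581/5.
Numerically: ≈ 116.200000.
(This is only a lower bound; the true E[α(G)] may be larger.)

E[α(G)] ≥ 581/5 ≈ 116.200000.


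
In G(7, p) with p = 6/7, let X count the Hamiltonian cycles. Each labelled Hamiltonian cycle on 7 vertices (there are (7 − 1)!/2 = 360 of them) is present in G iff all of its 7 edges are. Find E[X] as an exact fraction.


K_7 has (7 − 1)!/2 = 360 labelled Hamiltonian cycles.
For each such Hamiltonian cycle H, let X_H = 1 if all 7 edges of H are present in G. Then P[X_H = 1] = p^{7} = (6/7)^{7} = 279936/823543.
By linearity: E[X] = Σ_H E[X_H] = 360 · p^{7} = 360 · 279936/823543 = 100776960/823543.
Numerically: E[X] ≈ 122.4.

E[X] = 360 · (6/7)^{7} = 100776960/823543 ≈ 122.4.


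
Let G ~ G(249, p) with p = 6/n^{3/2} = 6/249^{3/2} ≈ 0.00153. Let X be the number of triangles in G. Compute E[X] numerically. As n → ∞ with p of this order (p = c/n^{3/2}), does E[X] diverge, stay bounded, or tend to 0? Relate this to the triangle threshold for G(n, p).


Number of potential triangles: C(249, 3) = 2542124.
Each occurs with probability p³ ≈ (0.00153)³ ≈ 3.56087e-09.
By linearity: E[X] = C(249, 3)·p³ ≈ 2542124 · 3.56087e-09 ≈ 0.009.
Since α = 3/2 > 1, p = c/n^{3/2} = o(1/n) is below the triangle threshold p ~ 1/n. Asymptotically E[X] ~ (c³/6)·n^{3(1−α)} = (6³/6)·n^{-1.5} → 0, so by Markov's inequality G has no triangles w.h.p.

E[X] ≈ 0.009; in regime p = Θ(1/n^{3/2}) E[X] tends to 0 (below the triangle threshold p ~ 1/n).


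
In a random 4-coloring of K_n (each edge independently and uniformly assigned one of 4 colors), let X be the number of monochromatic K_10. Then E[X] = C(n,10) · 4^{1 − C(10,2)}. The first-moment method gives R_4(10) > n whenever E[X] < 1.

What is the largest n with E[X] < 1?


We need C(n, 10) · 4^{1 − 45} < 1, i.e. C(n, 10) < 4^{45 − 1} = 309485009821345068724781056.
Check values of n near the boundary:
  n = 2021: C(2021, 10) = 306347841644770462864800616; 306347841644770462864800616 < 309485009821345068724781056? YES
  n = 2022: C(2022, 10) = 307870445231474093395937796; 307870445231474093395937796 < 309485009821345068724781056? YES
  n = 2023: C(2023, 10) = 309399856285778485315440716; 309399856285778485315440716 < 309485009821345068724781056? YES
  n = 2024: C(2024, 10) = 310936101848269937576192656; 310936101848269937576192656 < 309485009821345068724781056? NO
  n = 2025: C(2025, 10) = 312479209053472269772600560; 312479209053472269772600560 < 309485009821345068724781056? NO
  n = 2026: C(2026, 10) = 314029205130126398094885285; 314029205130126398094885285 < 309485009821345068724781056? NO
The largest n with C(n, 10) < 309485009821345068724781056 is n = 2023 (where E[X] = 77349964071444621328860179/77371252455336267181195264 ≈ 0.9997). Hence R_4(10) > 2023, i.e. R_4(10) ≥ 2024.

Largest n = 2023; hence R_4(10) > 2023.


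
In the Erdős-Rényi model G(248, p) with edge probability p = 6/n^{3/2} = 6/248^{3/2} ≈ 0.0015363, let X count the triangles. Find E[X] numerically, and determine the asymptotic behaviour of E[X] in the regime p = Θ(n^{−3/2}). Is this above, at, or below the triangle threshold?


Number of potential triangles: C(248, 3) = 2511496.
Each occurs with probability p³ ≈ (0.0015363)³ ≈ 3.6259448e-09.
By linearity: E[X] = C(248, 3)·p³ ≈ 2511496 · 3.6259448e-09 ≈ 0.00911.
Since α = 3/2 > 1, p = c/n^{3/2} = o(1/n) is below the triangle threshold p ~ 1/n. Asymptotically E[X] ~ (c³/6)·n^{3(1−α)} = (6³/6)·n^{-1.5} → 0, so by Markov's inequality G has no triangles w.h.p.

E[X] ≈ 0.00911; in regime p = Θ(1/n^{3/2}) E[X] tends to 0 (below the triangle threshold p ~ 1/n).


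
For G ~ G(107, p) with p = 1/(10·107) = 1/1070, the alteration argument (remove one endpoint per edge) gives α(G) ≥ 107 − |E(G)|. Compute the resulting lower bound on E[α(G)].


E[|E(G)|] = C(107, 2)·p = 5671 · (1/1070) = 53/10.
E[α(G)] ≥ n − E[|E(G)|] = 107 − 53/10 = 1017/10.
Numerically: ≈ 101.700.
(This is only a lower bound; the true E[α(G)] may be larger.)

E[α(G)] ≥ 1017/10 ≈ 101.700.


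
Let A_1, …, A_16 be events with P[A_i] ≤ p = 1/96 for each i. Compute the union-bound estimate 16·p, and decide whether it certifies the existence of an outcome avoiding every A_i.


Union bound: P[∪_{i=1}^{16} A_i] ≤ Σ_i P[A_i] ≤ 16·p = 16·(1/96) = 1/6.
Numerically: 1/6 ≈ 0.167.
Is 1/6 < 1? YES.
Since P[∪ A_i] ≤ 1/6 < 1, the complement has P[∩ A_i^c] ≥ 1 − 1/6 = 5/6 > 0, so some outcome avoids every A_i.

16·p = 1/6 ≈ 0.167; existence CERTIFIED by the union bound.


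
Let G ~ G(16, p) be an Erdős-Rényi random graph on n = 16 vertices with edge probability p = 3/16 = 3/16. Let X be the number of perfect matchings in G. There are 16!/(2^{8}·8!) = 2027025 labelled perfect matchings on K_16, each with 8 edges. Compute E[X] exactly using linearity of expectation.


K_16 has 16!/(2^{8}·8!) = 2027025 labelled perfect matchings.
For each such perfect matching H, let X_H = 1 if all 8 edges of H are present in G. Then P[X_H = 1] = p^{8} = (3/16)^{8} = 6561/4294967296.
Summing the indicators: E[X] = Σ_H E[X_H] = 2027025 · p^{8} = 2027025 · 6561/4294967296 = 13299311025/4294967296.
Numerically: E[X] ≈ 3.1.

E[X] = 2027025 · (3/16)^{8} = 13299311025/4294967296 ≈ 3.1.


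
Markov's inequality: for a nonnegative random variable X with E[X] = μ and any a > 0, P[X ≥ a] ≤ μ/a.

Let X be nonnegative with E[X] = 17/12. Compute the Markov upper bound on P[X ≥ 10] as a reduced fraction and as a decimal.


μ = E[X] = 17/12, a = 10.
Markov: P[X ≥ 10] ≤ μ/a = (17/12)/10 = 17/120.
Numerically: ≈ 0.142.
(Since a = 10 > μ = 1.417, the bound 17/120 is < 1 and informative.)

P[X ≥ 10] ≤ 17/120 ≈ 0.142.


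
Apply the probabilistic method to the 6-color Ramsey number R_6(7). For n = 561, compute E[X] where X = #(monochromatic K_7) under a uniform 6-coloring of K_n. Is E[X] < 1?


E[X] = C(561, 7) · 6^{1 − 21} = 3341868282890280 · 6^{−20} = 3341868282890280/3656158440062976.
As a reduced fraction: E[X] = 46414837262365/50779978334208 ≈ 0.914.
Is E[X] < 1? YES.
Since E[X] < 1, there exists a 6-coloring of K_{561} with no monochromatic K_7; hence R_6(7) > 561.

E[X] = 46414837262365/50779978334208 ≈ 0.914; E[X] < 1, so R_6(7) > 561.


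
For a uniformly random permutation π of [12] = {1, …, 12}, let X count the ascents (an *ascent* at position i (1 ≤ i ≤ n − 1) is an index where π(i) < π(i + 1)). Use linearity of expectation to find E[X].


Write X = Σ X_I over i = 1, …, 11, with X_I the indicator of one ascent.
There are 11 indicators.
For each fixed i, the pair (π(i), π(i+1)) is a uniformly random ordered pair of distinct values from {1, …, 12}; by symmetry P[π(i) < π(i+1)] = 1/2.
By linearity: E[X] = 11 · (1/2) = (12 − 1) · (1/2) = 11/2 ≈ 5.5000.

E[X] = 11/2 = 5.5000.


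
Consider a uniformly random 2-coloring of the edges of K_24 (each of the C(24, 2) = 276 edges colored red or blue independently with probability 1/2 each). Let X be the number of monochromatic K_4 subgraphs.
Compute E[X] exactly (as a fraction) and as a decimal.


Let X = Σ_S X_S over the C(24, 4) = 10626 subsets S of size 4, where X_S = 1 if the K_4 on S is monochromatic.
For a fixed S, the K_4 on S has C(4, 2) = 6 edges. P[all 6 edges red] = (1/2)^6, and likewise for blue, so P[monochromatic] = 2·(1/2)^6 = 2^{1 − 6} = 1/32.
By linearity: E[X] = C(24, 4) · 2^{1 − 6} = 10626 · 1/32 = 5313/16.
Numerically: E[X] ≈ 332.062.

E[X] = C(24,4)·2^(1−C(4,2)) = 5313/16 ≈ 332.062.


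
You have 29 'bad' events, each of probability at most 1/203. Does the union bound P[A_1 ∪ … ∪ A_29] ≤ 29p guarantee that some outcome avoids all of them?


Union bound: P[∪_{i=1}^{29} A_i] ≤ Σ_i P[A_i] ≤ 29·p = 29·(1/203) = 1/7.
Numerically: 1/7 ≈ 0.143.
Is 1/7 < 1? YES.
Since P[∪ A_i] ≤ 1/7 < 1, the complement has P[∩ A_i^c] ≥ 1 − 1/7 = 6/7 > 0, so some outcome avoids every A_i.

29·p = 1/7 ≈ 0.143; existence CERTIFIED by the union bound.


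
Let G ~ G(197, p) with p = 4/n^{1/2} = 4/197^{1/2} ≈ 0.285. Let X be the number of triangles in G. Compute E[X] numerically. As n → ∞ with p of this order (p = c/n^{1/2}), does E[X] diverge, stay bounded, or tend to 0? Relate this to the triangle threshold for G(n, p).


Number of potential triangles: C(197, 3) = 1254890.
Each occurs with probability p³ ≈ (0.285)³ ≈ 2.314625e-02.
By linearity: E[X] = C(197, 3)·p³ ≈ 1254890 · 2.314625e-02 ≈ 29045.9973.
Since α = 1/2 < 1, p = c/n^{1/2} ≫ 1/n is above the triangle threshold p ~ 1/n. Asymptotically E[X] ~ (c³/6)·n^{3(1−α)} = (4³/6)·n^{1.5} → ∞; triangles are abundant w.h.p.

E[X] ≈ 29045.9973; in regime p = Θ(1/n^{1/2}) E[X] diverges (above the triangle threshold p ~ 1/n).


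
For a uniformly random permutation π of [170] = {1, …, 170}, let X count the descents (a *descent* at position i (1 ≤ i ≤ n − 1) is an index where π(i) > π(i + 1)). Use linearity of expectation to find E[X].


Write X = Σ X_I over i = 1, …, 169, with X_I the indicator of one descent.
There are 169 indicators.
For each fixed i, the pair (π(i), π(i+1)) is a uniformly random ordered pair of distinct values from {1, …, 170}; by symmetry P[π(i) > π(i+1)] = 1/2.
By linearity: E[X] = 169 · (1/2) = (170 − 1) · (1/2) = 169/2 ≈ 84.5000.

E[X] = 169/2 = 84.5000.


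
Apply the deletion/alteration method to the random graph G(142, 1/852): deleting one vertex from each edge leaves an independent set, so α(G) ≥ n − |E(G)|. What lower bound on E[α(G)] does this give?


E[|E(G)|] = C(142, 2)·p = 10011 · (1/852) = 47/4.
E[α(G)] ≥ n − E[|E(G)|] = 142 − 47/4 = 521/4.
Numerically: ≈ 130.25000.
(This is only a lower bound; the true E[α(G)] may be larger.)

E[α(G)] ≥ 521/4 ≈ 130.25000.


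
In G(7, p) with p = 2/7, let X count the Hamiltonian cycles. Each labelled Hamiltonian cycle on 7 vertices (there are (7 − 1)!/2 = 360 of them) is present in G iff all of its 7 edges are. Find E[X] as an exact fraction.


K_7 has (7 − 1)!/2 = 360 labelled Hamiltonian cycles.
For each such Hamiltonian cycle H, let X_H = 1 if all 7 edges of H are present in G. Then P[X_H = 1] = p^{7} = (2/7)^{7} = 128/823543.
By linearity: E[X] = Σ_H E[X_H] = 360 · p^{7} = 360 · 128/823543 = 46080/823543.
Numerically: E[X] ≈ 0.05595.

E[X] = 360 · (2/7)^{7} = 46080/823543 ≈ 0.05595.


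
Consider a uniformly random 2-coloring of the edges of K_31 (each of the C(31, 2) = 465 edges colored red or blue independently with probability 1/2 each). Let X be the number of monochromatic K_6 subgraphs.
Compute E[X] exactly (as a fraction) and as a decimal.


Let X = Σ_S X_S over the C(31, 6) = 736281 subsets S of size 6, where X_S = 1 if the K_6 on S is monochromatic.
For a fixed S, the K_6 on S has C(6, 2) = 15 edges. P[all 15 edges red] = (1/2)^15, and likewise for blue, so P[monochromatic] = 2·(1/2)^15 = 2^{1 − 15} = 1/16384.
By linearity of expectation: E[X] = C(31, 6) · 2^{1 − 15} = 736281 · 1/16384 = 736281/16384.
Numerically: E[X] ≈ 44.9390.

E[X] = C(31,6)·2^(1−C(6,2)) = 736281/16384 ≈ 44.9390.


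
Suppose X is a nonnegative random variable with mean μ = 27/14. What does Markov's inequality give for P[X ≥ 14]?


μ = E[X] = 27/14, a = 14.
Markov: P[X ≥ 14] ≤ μ/a = (27/14)/14 = 27/196.
Numerically: ≈ 0.1378.
(Since a = 14 > μ = 1.9286, the bound 27/196 is < 1 and informative.)

P[X ≥ 14] ≤ 27/196 ≈ 0.1378.


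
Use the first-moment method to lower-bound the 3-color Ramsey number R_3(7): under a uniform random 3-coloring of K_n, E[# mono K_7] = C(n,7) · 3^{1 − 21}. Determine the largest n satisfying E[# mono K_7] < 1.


We need C(n, 7) · 3^{1 − 21} < 1, i.e. C(n, 7) < 3^{21 − 1} = 3486784401.
Check values of n near the boundary:
  n = 76: C(76, 7) = 2186189400; 2186189400 < 3486784401? YES
  n = 77: C(77, 7) = 2404808340; 2404808340 < 3486784401? YES
  n = 78: C(78, 7) = 2641902120; 2641902120 < 3486784401? YES
  n = 79: C(79, 7) = 2898753715; 2898753715 < 3486784401? YES
  n = 80: C(80, 7) = 3176716400; 3176716400 < 3486784401? YES
  n = 81: C(81, 7) = 3477216600; 3477216600 < 3486784401? YES
  n = 82: C(82, 7) = 3801756816; 3801756816 < 3486784401? NO
  n = 83: C(83, 7) = 4151918628; 4151918628 < 3486784401? NO
  n = 84: C(84, 7) = 4529365776; 4529365776 < 3486784401? NO
The largest n with C(n, 7) < 3486784401 is n = 81 (where E[X] = 42928600/43046721 ≈ 0.997256). Hence R_3(7) > 81, i.e. R_3(7) ≥ 82.

Largest n = 81; hence R_3(7) > 81.


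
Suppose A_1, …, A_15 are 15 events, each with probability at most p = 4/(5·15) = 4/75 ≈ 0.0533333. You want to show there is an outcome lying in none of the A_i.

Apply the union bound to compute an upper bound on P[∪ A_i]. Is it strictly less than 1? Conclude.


Union bound: P[∪_{i=1}^{15} A_i] ≤ Σ_i P[A_i] ≤ 15·p = 15·(4/75) = 4/5.
Numerically: 4/5 ≈ 0.8000000.
Is 4/5 < 1? YES.
Since P[∪ A_i] ≤ 4/5 < 1, the complement has P[∩ A_i^c] ≥ 1 − 4/5 = 1/5 > 0, so some outcome avoids every A_i.

15·p = 4/5 ≈ 0.8000000; existence CERTIFIED by the union bound.


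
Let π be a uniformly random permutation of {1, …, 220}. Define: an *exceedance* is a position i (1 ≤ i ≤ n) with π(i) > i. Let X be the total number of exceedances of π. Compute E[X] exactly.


Write X = Σ_{i=1}^{220} X_i, where X_i = 1_{π(i) > i}.
For each fixed i, π(i) is uniform over {1, …, 220} (marginal of a uniform permutation), so P[π(i) > i] = (n − i)/n. Summing: Σ_{i=1}^{220} (n − i)/n = (0 + 1 + … + 219)/220 = 220(220 − 1)/(2·220) = (220 − 1)/2.
Hence E[X] = Σ_{i=1}^{220} (220 − i)/220 = 219/2 ≈ 109.500000.

E[X] = 219/2 = 109.500000.


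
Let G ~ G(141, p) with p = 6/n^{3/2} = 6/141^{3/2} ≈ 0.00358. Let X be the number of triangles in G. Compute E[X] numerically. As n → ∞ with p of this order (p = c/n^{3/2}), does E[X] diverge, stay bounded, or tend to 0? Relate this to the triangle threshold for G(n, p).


Number of potential triangles: C(141, 3) = 457310.
Each occurs with probability p³ ≈ (0.00358)³ ≈ 4.60222e-08.
By linearity: E[X] = C(141, 3)·p³ ≈ 457310 · 4.60222e-08 ≈ 0.021.
Since α = 3/2 > 1, p = c/n^{3/2} = o(1/n) is below the triangle threshold p ~ 1/n. Asymptotically E[X] ~ (c³/6)·n^{3(1−α)} = (6³/6)·n^{-1.5} → 0, so by Markov's inequality G has no triangles w.h.p.

E[X] ≈ 0.021; in regime p = Θ(1/n^{3/2}) E[X] tends to 0 (below the triangle threshold p ~ 1/n).


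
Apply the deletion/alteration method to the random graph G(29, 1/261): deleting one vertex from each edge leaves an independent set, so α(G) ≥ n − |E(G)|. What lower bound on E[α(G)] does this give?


E[|E(G)|] = C(29, 2)·p = 406 · (1/261) = 14/9.
E[α(G)] ≥ n − E[|E(G)|] = 29 − 14/9 = 247/9.
Numerically: ≈ 27.444.
(This is only a lower bound; the true E[α(G)] may be larger.)

E[α(G)] ≥ 247/9 ≈ 27.444.


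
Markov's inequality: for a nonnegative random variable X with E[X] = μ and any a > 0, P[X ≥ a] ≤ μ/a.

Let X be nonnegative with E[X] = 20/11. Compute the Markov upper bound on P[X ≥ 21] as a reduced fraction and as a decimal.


μ = E[X] = 20/11, a = 21.
Markov: P[X ≥ 21] ≤ μ/a = (20/11)/21 = 20/231.
Numerically: ≈ 0.0866.
(Since a = 21 > μ = 1.8182, the bound 20/231 is < 1 and informative.)

P[X ≥ 21] ≤ 20/231 ≈ 0.0866.


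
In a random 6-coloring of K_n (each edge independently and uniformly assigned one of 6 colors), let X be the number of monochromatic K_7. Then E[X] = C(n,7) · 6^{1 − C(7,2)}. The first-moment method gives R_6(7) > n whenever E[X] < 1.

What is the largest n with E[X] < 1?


We need C(n, 7) · 6^{1 − 21} < 1, i.e. C(n, 7) < 6^{21 − 1} = 3656158440062976.
Check values of n near the boundary:
  n = 566: C(566, 7) = 3557206237959440; 3557206237959440 < 3656158440062976? YES
  n = 567: C(567, 7) = 3601671315933933; 3601671315933933 < 3656158440062976? YES
  n = 568: C(568, 7) = 3646611956239704; 3646611956239704 < 3656158440062976? YES
  n = 569: C(569, 7) = 3692032389858348; 3692032389858348 < 3656158440062976? NO
  n = 570: C(570, 7) = 3737936877831720; 3737936877831720 < 3656158440062976? NO
  n = 571: C(571, 7) = 3784329711421830; 3784329711421830 < 3656158440062976? NO
The largest n with C(n, 7) < 3656158440062976 is n = 568 (where E[X] = 16882462760369/16926659444736 ≈ 0.99739). Hence R_6(7) > 568, i.e. R_6(7) ≥ 569.

Largest n = 568; hence R_6(7) > 568.


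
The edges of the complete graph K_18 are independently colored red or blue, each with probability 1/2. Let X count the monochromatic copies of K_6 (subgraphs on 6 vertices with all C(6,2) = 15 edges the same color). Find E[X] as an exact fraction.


Let X = Σ_S X_S over the C(18, 6) = 18564 subsets S of size 6, where X_S = 1 if the K_6 on S is monochromatic.
For a fixed S, the K_6 on S has C(6, 2) = 15 edges. P[all 15 edges red] = (1/2)^15, and likewise for blue, so P[monochromatic] = 2·(1/2)^15 = 2^{1 − 15} = 1/16384.
By linearity: E[X] = C(18, 6) · 2^{1 − 15} = 18564 · 1/16384 = 4641/4096.
Numerically: E[X] ≈ 1.133.

E[X] = C(18,6)·2^(1−C(6,2)) = 4641/4096 ≈ 1.133.


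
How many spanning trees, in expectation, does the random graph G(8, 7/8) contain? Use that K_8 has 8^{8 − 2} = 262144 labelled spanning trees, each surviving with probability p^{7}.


K_8 has 8^{8 − 2} = 262144 labelled spanning trees.
For each such spanning tree H, let X_H = 1 if all 7 edges of H are present in G. Then P[X_H = 1] = p^{7} = (7/8)^{7} = 823543/2097152.
Summing the indicators: E[X] = Σ_H E[X_H] = 262144 · p^{7} = 262144 · 823543/2097152 = 823543/8.
Numerically: E[X] ≈ 1.03e+05.

E[X] = 262144 · (7/8)^{7} = 823543/8 ≈ 1.03e+05.


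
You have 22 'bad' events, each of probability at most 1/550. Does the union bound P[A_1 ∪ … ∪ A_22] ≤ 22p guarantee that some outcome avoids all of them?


Union bound: P[∪_{i=1}^{22} A_i] ≤ Σ_i P[A_i] ≤ 22·p = 22·(1/550) = 1/25.
Numerically: 1/25 ≈ 0.0400000.
Is 1/25 < 1? YES.
Since P[∪ A_i] ≤ 1/25 < 1, the complement has P[∩ A_i^c] ≥ 1 − 1/25 = 24/25 > 0, so some outcome avoids every A_i.

22·p = 1/25 ≈ 0.0400000; existence CERTIFIED by the union bound.


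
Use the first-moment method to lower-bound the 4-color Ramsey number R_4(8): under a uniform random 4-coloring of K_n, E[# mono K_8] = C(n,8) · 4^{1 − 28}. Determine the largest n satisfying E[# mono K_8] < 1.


We need C(n, 8) · 4^{1 − 28} < 1, i.e. C(n, 8) < 4^{28 − 1} = 18014398509481984.
Check values of n near the boundary:
  n = 402: C(402, 8) = 15770615726749950; 15770615726749950 < 18014398509481984? YES
  n = 403: C(403, 8) = 16090020602228430; 16090020602228430 < 18014398509481984? YES
  n = 404: C(404, 8) = 16415071523485570; 16415071523485570 < 18014398509481984? YES
  n = 405: C(405, 8) = 16745853821188050; 16745853821188050 < 18014398509481984? YES
  n = 406: C(406, 8) = 17082453897995850; 17082453897995850 < 18014398509481984? YES
  n = 407: C(407, 8) = 17424959239309050; 17424959239309050 < 18014398509481984? YES
  n = 408: C(408, 8) = 17773458424095231; 17773458424095231 < 18014398509481984? YES
  n = 409: C(409, 8) = 18128041135797879; 18128041135797879 < 18014398509481984? NO
  n = 410: C(410, 8) = 18488798173326195; 18488798173326195 < 18014398509481984? NO
  n = 411: C(411, 8) = 18855821462126715; 18855821462126715 < 18014398509481984? NO
The largest n with C(n, 8) < 18014398509481984 is n = 408 (where E[X] = 17773458424095231/18014398509481984 ≈ 0.9866). Hence R_4(8) > 408, i.e. R_4(8) ≥ 409.

Largest n = 408; hence R_4(8) > 408.


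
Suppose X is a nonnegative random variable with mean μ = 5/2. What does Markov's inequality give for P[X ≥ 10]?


μ = E[X] = 5/2, a = 10.
Markov: P[X ≥ 10] ≤ μ/a = (5/2)/10 = 1/4.
Numerically: ≈ 0.2500.
(Since a = 10 > μ = 2.5000, the bound 1/4 is < 1 and informative.)

P[X ≥ 10] ≤ 1/4 ≈ 0.2500.


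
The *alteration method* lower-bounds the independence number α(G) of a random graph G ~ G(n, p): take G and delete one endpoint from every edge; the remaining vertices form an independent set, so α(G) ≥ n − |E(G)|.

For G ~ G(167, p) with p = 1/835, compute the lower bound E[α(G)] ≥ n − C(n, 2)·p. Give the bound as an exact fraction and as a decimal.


E[|E(G)|] = C(167, 2)·p = 13861 · (1/835) = 83/5.
E[α(G)] ≥ n − E[|E(G)|] = 167 − 83/5 = 752/5.
Numerically: ≈ 150.400000.
(This is only a lower bound; the true E[α(G)] may be larger.)

E[α(G)] ≥ 752/5 ≈ 150.400000.


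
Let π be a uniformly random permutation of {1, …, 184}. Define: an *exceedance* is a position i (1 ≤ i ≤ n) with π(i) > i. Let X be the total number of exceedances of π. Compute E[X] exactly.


Write X = Σ_{i=1}^{184} X_i, where X_i = 1_{π(i) > i}.
For each fixed i, π(i) is uniform over {1, …, 184} (marginal of a uniform permutation), so P[π(i) > i] = (n − i)/n. Summing: Σ_{i=1}^{184} (n − i)/n = (0 + 1 + … + 183)/184 = 184(184 − 1)/(2·184) = (184 − 1)/2.
Hence E[X] = Σ_{i=1}^{184} (184 − i)/184 = 183/2 ≈ 91.5000.

E[X] = 183/2 = 91.5000.


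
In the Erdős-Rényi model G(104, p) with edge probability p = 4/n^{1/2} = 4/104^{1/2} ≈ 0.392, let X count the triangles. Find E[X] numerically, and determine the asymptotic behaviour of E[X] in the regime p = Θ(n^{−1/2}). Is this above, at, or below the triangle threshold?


Number of potential triangles: C(104, 3) = 182104.
Each occurs with probability p³ ≈ (0.392)³ ≈ 6.03434e-02.
By linearity: E[X] = C(104, 3)·p³ ≈ 182104 · 6.03434e-02 ≈ 10988.779.
Since α = 1/2 < 1, p = c/n^{1/2} ≫ 1/n is above the triangle threshold p ~ 1/n. Asymptotically E[X] ~ (c³/6)·n^{3(1−α)} = (4³/6)·n^{1.5} → ∞; triangles are abundant w.h.p.

E[X] ≈ 10988.779; in regime p = Θ(1/n^{1/2}) E[X] diverges (above the triangle threshold p ~ 1/n).


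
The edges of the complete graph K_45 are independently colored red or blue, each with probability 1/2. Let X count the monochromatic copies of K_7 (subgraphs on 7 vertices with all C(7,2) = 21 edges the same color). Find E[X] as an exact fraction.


Let X = Σ_S X_S over the C(45, 7) = 45379620 subsets S of size 7, where X_S = 1 if the K_7 on S is monochromatic.
For a fixed S, the K_7 on S has C(7, 2) = 21 edges. P[all 21 edges red] = (1/2)^21, and likewise for blue, so P[monochromatic] = 2·(1/2)^21 = 2^{1 − 21} = 1/1048576.
Summing: E[X] = C(45, 7) · 2^{1 − 21} = 45379620 · 1/1048576 = 11344905/262144.
Numerically: E[X] ≈ 43.277378.

E[X] = C(45,7)·2^(1−C(7,2)) = 11344905/262144 ≈ 43.277378.


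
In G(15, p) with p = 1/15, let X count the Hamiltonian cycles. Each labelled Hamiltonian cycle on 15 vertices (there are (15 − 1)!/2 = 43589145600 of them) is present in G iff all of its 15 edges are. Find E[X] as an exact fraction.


K_15 has (15 − 1)!/2 = 43589145600 labelled Hamiltonian cycles.
For each such Hamiltonian cycle H, let X_H = 1 if all 15 edges of H are present in G. Then P[X_H = 1] = p^{15} = (1/15)^{15} = 1/437893890380859375.
By linearity of expectation: E[X] = Σ_H E[X_H] = 43589145600 · p^{15} = 43589145600 · 1/437893890380859375 = 7175168/72081298828125.
Numerically: E[X] ≈ 9.95e-08.

E[X] = 43589145600 · (1/15)^{15} = 7175168/72081298828125 ≈ 9.95e-08.


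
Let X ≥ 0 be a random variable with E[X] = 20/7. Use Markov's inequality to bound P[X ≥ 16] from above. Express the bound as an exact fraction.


μ = E[X] = 20/7, a = 16.
Markov: P[X ≥ 16] ≤ μ/a = (20/7)/16 = 5/28.
Numerically: ≈ 0.1786.
(Since a = 16 > μ = 2.8571, the bound 5/28 is < 1 and informative.)

P[X ≥ 16] ≤ 5/28 ≈ 0.1786.


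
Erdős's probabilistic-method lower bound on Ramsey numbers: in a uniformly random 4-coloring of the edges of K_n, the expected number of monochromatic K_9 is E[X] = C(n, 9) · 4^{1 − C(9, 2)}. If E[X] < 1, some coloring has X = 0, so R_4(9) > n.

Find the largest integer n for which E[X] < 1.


We need C(n, 9) · 4^{1 − 36} < 1, i.e. C(n, 9) < 4^{36 − 1} = 1180591620717411303424.
Check values of n near the boundary:
  n = 909: C(909, 9) = 1122169012923711463931; 1122169012923711463931 < 1180591620717411303424? YES
  n = 910: C(910, 9) = 1133378248346922788210; 1133378248346922788210 < 1180591620717411303424? YES
  n = 911: C(911, 9) = 1144686900492291197405; 1144686900492291197405 < 1180591620717411303424? YES
  n = 912: C(912, 9) = 1156095740032081475120; 1156095740032081475120 < 1180591620717411303424? YES
  n = 913: C(913, 9) = 1167605542753639808390; 1167605542753639808390 < 1180591620717411303424? YES
  n = 914: C(914, 9) = 1179217089587653905932; 1179217089587653905932 < 1180591620717411303424? YES
  n = 915: C(915, 9) = 1190931166636537885130; 1190931166636537885130 < 1180591620717411303424? NO
The largest n with C(n, 9) < 1180591620717411303424 is n = 914 (where E[X] = 294804272396913476483/295147905179352825856 ≈ 0.999). Hence R_4(9) > 914, i.e. R_4(9) ≥ 915.

Largest n = 914; hence R_4(9) > 914.


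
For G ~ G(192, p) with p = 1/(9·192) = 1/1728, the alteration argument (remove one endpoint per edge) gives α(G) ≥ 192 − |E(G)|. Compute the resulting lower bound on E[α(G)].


E[|E(G)|] = C(192, 2)·p = 18336 · (1/1728) = 191/18.
E[α(G)] ≥ n − E[|E(G)|] = 192 − 191/18 = 3265/18.
Numerically: ≈ 181.3889.
(This is only a lower bound; the true E[α(G)] may be larger.)

E[α(G)] ≥ 3265/18 ≈ 181.3889.


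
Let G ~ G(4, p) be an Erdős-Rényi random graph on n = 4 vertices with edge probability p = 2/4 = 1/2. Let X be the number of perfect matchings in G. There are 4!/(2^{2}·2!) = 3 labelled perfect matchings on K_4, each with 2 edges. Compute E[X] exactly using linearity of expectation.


K_4 has 4!/(2^{2}·2!) = 3 labelled perfect matchings.
For each such perfect matching H, let X_H = 1 if all 2 edges of H are present in G. Then P[X_H = 1] = p^{2} = (1/2)^{2} = 1/4.
By linearity of expectation: E[X] = Σ_H E[X_H] = 3 · p^{2} = 3 · 1/4 = 3/4.
Numerically: E[X] ≈ 0.75.

E[X] = 3 · (1/2)^{2} = 3/4 ≈ 0.75.


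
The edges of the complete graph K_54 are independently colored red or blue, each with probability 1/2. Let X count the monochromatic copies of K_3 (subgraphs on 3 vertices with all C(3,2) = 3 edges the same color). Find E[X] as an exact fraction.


Let X = Σ_S X_S over the C(54, 3) = 24804 subsets S of size 3, where X_S = 1 if the K_3 on S is monochromatic.
For a fixed S, the K_3 on S has C(3, 2) = 3 edges. P[all 3 edges red] = (1/2)^3, and likewise for blue, so P[monochromatic] = 2·(1/2)^3 = 2^{1 − 3} = 1/4.
By linearity: E[X] = C(54, 3) · 2^{1 − 3} = 24804 · 1/4 = 6201.
Numerically: E[X] ≈ 6201.00000.

E[X] = C(54,3)·2^(1−C(3,2)) = 6201 ≈ 6201.00000.


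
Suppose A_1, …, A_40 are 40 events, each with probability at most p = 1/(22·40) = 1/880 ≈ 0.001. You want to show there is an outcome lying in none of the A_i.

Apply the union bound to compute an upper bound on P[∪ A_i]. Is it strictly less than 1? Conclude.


Union bound: P[∪_{i=1}^{40} A_i] ≤ Σ_i P[A_i] ≤ 40·p = 40·(1/880) = 1/22.
Numerically: 1/22 ≈ 0.045.
Is 1/22 < 1? YES.
Since P[∪ A_i] ≤ 1/22 < 1, the complement has P[∩ A_i^c] ≥ 1 − 1/22 = 21/22 > 0, so some outcome avoids every A_i.

40·p = 1/22 ≈ 0.045; existence CERTIFIED by the union bound.


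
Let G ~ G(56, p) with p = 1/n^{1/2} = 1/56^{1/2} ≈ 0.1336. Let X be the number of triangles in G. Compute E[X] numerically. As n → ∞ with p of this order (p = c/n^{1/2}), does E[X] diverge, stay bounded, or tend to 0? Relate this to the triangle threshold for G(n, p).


Number of potential triangles: C(56, 3) = 27720.
Each occurs with probability p³ ≈ (0.1336)³ ≈ 2.386261e-03.
By linearity: E[X] = C(56, 3)·p³ ≈ 27720 · 2.386261e-03 ≈ 66.1472.
Since α = 1/2 < 1, p = c/n^{1/2} ≫ 1/n is above the triangle threshold p ~ 1/n. Asymptotically E[X] ~ (c³/6)·n^{3(1−α)} = (1³/6)·n^{1.5} → ∞; triangles are abundant w.h.p.

E[X] ≈ 66.1472; in regime p = Θ(1/n^{1/2}) E[X] diverges (above the triangle threshold p ~ 1/n).


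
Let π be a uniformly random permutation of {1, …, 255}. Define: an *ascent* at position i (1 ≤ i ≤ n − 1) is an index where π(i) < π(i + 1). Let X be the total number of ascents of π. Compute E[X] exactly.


Write X = Σ X_I over i = 1, …, 254, with X_I the indicator of one ascent.
There are 254 indicators.
For each fixed i, the pair (π(i), π(i+1)) is a uniformly random ordered pair of distinct values from {1, …, 255}; by symmetry P[π(i) < π(i+1)] = 1/2.
By linearity: E[X] = 254 · (1/2) = (255 − 1) · (1/2) = 127 ≈ 127.0000.

E[X] = 127 = 127.0000.


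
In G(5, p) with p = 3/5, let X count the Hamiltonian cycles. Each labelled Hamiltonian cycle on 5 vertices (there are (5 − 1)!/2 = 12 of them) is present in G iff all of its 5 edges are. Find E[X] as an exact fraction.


K_5 has (5 − 1)!/2 = 12 labelled Hamiltonian cycles.
For each such Hamiltonian cycle H, let X_H = 1 if all 5 edges of H are present in G. Then P[X_H = 1] = p^{5} = (3/5)^{5} = 243/3125.
By linearity: E[X] = Σ_H E[X_H] = 12 · p^{5} = 12 · 243/3125 = 2916/3125.
Numerically: E[X] ≈ 0.9331.

E[X] = 12 · (3/5)^{5} = 2916/3125 ≈ 0.9331.


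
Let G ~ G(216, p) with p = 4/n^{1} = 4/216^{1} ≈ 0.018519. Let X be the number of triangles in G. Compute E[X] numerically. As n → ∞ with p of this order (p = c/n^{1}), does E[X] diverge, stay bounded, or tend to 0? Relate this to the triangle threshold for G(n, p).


Number of potential triangles: C(216, 3) = 1656360.
Each occurs with probability p³ ≈ (0.018519)³ ≈ 6.3506579e-06.
By linearity: E[X] = C(216, 3)·p³ ≈ 1656360 · 6.3506579e-06 ≈ 10.51898.
Here α = 1, so p = 4/n is exactly at the triangle threshold p ~ 1/n. Asymptotically E[X] → c³/6 = 4³/6 = 32/3 ≈ 10.66667, a bounded constant. In this regime the triangle count is asymptotically Poisson(c³/6).

E[X] ≈ 10.51898; in regime p = Θ(1/n^{1}) E[X] stays bounded (at the triangle threshold p ~ 1/n).


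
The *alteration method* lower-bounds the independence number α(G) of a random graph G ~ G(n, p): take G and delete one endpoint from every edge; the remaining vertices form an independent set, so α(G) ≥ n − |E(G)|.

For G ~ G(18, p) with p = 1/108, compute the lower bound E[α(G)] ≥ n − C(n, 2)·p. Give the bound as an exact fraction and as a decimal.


E[|E(G)|] = C(18, 2)·p = 153 · (1/108) = 17/12.
E[α(G)] ≥ n − E[|E(G)|] = 18 − 17/12 = 199/12.
Numerically: ≈ 16.5833.
(This is only a lower bound; the true E[α(G)] may be larger.)

E[α(G)] ≥ 199/12 ≈ 16.5833.


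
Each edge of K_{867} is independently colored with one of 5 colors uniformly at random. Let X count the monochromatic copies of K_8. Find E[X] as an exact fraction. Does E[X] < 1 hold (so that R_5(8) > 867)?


E[X] = C(867, 8) · 5^{1 − 28} = 7665949963452117060 · 5^{−27} = 7665949963452117060/7450580596923828125.
As a reduced fraction: E[X] = 1533189992690423412/1490116119384765625 ≈ 1.02891.
Is E[X] < 1? NO.
Since E[X] ≥ 1, the first-moment bound is inconclusive at n = 867; it does NOT by itself certify R_5(8) > 867.

E[X] = 1533189992690423412/1490116119384765625 ≈ 1.02891; E[X] ≥ 1; first-moment method inconclusive here.


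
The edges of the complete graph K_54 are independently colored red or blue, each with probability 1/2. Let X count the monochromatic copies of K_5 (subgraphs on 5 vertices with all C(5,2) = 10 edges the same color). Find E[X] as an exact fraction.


Let X = Σ_S X_S over the C(54, 5) = 3162510 subsets S of size 5, where X_S = 1 if the K_5 on S is monochromatic.
For a fixed S, the K_5 on S has C(5, 2) = 10 edges. P[all 10 edges red] = (1/2)^10, and likewise for blue, so P[monochromatic] = 2·(1/2)^10 = 2^{1 − 10} = 1/512.
By linearity of expectation: E[X] = C(54, 5) · 2^{1 − 10} = 3162510 · 1/512 = 1581255/256.
Numerically: E[X] ≈ 6176.777.

E[X] = C(54,5)·2^(1−C(5,2)) = 1581255/256 ≈ 6176.777.


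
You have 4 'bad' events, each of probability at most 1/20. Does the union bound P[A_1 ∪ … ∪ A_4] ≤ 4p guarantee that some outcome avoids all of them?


Union bound: P[∪_{i=1}^{4} A_i] ≤ Σ_i P[A_i] ≤ 4·p = 4·(1/20) = 1/5.
Numerically: 1/5 ≈ 0.200.
Is 1/5 < 1? YES.
Since P[∪ A_i] ≤ 1/5 < 1, the complement has P[∩ A_i^c] ≥ 1 − 1/5 = 4/5 > 0, so some outcome avoids every A_i.

4·p = 1/5 ≈ 0.200; existence CERTIFIED by the union bound.


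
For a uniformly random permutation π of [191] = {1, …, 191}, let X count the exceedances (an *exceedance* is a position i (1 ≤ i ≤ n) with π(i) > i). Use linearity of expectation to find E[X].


Write X = Σ_{i=1}^{191} X_i, where X_i = 1_{π(i) > i}.
For each fixed i, π(i) is uniform over {1, …, 191} (marginal of a uniform permutation), so P[π(i) > i] = (n − i)/n. Summing: Σ_{i=1}^{191} (n − i)/n = (0 + 1 + … + 190)/191 = 191(191 − 1)/(2·191) = (191 − 1)/2.
Hence E[X] = Σ_{i=1}^{191} (191 − i)/191 = 95 ≈ 95.00000.

E[X] = 95 = 95.00000.


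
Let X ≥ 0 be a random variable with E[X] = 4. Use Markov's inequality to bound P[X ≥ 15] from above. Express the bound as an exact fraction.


μ = E[X] = 4, a = 15.
Markov: P[X ≥ 15] ≤ μ/a = (4)/15 = 4/15.
Numerically: ≈ 0.267.
(Since a = 15 > μ = 4.000, the bound 4/15 is < 1 and informative.)

P[X ≥ 15] ≤ 4/15 ≈ 0.267.


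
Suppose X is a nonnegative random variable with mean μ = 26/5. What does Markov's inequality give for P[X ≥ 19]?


μ = E[X] = 26/5, a = 19.
Markov: P[X ≥ 19] ≤ μ/a = (26/5)/19 = 26/95.
Numerically: ≈ 0.273684.
(Since a = 19 > μ = 5.200000, the bound 26/95 is < 1 and informative.)

P[X ≥ 19] ≤ 26/95 ≈ 0.273684.


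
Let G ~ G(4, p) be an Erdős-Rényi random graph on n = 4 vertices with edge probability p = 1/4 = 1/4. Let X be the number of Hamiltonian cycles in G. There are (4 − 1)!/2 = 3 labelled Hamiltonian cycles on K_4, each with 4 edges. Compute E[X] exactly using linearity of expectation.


K_4 has (4 − 1)!/2 = 3 labelled Hamiltonian cycles.
For each such Hamiltonian cycle H, let X_H = 1 if all 4 edges of H are present in G. Then P[X_H = 1] = p^{4} = (1/4)^{4} = 1/256.
By linearity: E[X] = Σ_H E[X_H] = 3 · p^{4} = 3 · 1/256 = 3/256.
Numerically: E[X] ≈ 0.0117.

E[X] = 3 · (1/4)^{4} = 3/256 ≈ 0.0117.


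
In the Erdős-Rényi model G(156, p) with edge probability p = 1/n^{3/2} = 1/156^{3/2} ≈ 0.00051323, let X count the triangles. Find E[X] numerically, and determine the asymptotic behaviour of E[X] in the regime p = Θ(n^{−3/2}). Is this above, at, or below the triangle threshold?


Number of potential triangles: C(156, 3) = 620620.
Each occurs with probability p³ ≈ (0.00051323)³ ≈ 1.3518836e-10.
By linearity: E[X] = C(156, 3)·p³ ≈ 620620 · 1.3518836e-10 ≈ 0.00008.
Since α = 3/2 > 1, p = c/n^{3/2} = o(1/n) is below the triangle threshold p ~ 1/n. Asymptotically E[X] ~ (c³/6)·n^{3(1−α)} = (1³/6)·n^{-1.5} → 0, so by Markov's inequality G has no triangles w.h.p.

E[X] ≈ 0.00008; in regime p = Θ(1/n^{3/2}) E[X] tends to 0 (below the triangle threshold p ~ 1/n).


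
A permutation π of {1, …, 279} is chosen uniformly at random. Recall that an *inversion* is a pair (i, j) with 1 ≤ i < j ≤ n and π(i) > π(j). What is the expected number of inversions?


Write X = Σ X_I over the C(279, 2) = 38781 pairs i < j, with X_I the indicator of one inversion.
There are 38781 indicators.
For each fixed pair i < j, the values π(i) and π(j) are two distinct elements of {1, …, 279} in uniformly random order; by symmetry P[π(i) > π(j)] = 1/2.
By linearity: E[X] = 38781 · (1/2) = C(279, 2) · (1/2) = 38781/2 = 38781/2 ≈ 19390.5000.

E[X] = 38781/2 = 19390.5000.


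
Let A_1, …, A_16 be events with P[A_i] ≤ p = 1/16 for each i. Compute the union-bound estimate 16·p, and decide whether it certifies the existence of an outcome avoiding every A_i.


Union bound: P[∪_{i=1}^{16} A_i] ≤ Σ_i P[A_i] ≤ 16·p = 16·(1/16) = 1.
Numerically: 1 ≈ 1.0000.
Is 1 < 1? NO.
Since the bound 1 is ≥ 1, the union bound is uninformative here; it does NOT by itself certify existence.

16·p = 1 ≈ 1.0000; existence NOT certified by the union bound.


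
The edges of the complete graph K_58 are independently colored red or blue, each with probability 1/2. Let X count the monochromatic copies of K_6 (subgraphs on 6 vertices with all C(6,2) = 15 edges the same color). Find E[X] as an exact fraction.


Let X = Σ_S X_S over the C(58, 6) = 40475358 subsets S of size 6, where X_S = 1 if the K_6 on S is monochromatic.
For a fixed S, the K_6 on S has C(6, 2) = 15 edges. P[all 15 edges red] = (1/2)^15, and likewise for blue, so P[monochromatic] = 2·(1/2)^15 = 2^{1 − 15} = 1/16384.
Summing: E[X] = C(58, 6) · 2^{1 − 15} = 40475358 · 1/16384 = 20237679/8192.
Numerically: E[X] ≈ 2470.420.

E[X] = C(58,6)·2^(1−C(6,2)) = 20237679/8192 ≈ 2470.420.


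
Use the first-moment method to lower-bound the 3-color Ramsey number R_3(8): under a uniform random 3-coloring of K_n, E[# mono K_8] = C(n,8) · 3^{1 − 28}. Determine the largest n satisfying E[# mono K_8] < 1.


We need C(n, 8) · 3^{1 − 28} < 1, i.e. C(n, 8) < 3^{28 − 1} = 7625597484987.
Check values of n near the boundary:
  n = 155: C(155, 8) = 6876747915675; 6876747915675 < 7625597484987? YES
  n = 156: C(156, 8) = 7248464019225; 7248464019225 < 7625597484987? YES
  n = 157: C(157, 8) = 7637643295425; 7637643295425 < 7625597484987? NO
  n = 158: C(158, 8) = 8044984271181; 8044984271181 < 7625597484987? NO
The largest n with C(n, 8) < 7625597484987 is n = 156 (where E[X] = 805384891025/847288609443 ≈ 0.9505437). Hence R_3(8) > 156, i.e. R_3(8) ≥ 157.

Largest n = 156; hence R_3(8) > 156.
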